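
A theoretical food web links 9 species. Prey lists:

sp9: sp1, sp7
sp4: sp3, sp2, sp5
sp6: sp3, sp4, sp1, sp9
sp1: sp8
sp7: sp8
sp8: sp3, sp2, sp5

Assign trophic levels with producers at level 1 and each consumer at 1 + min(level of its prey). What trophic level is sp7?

sp3 is a producer → level 1.
sp8 eats sp3 → level 2.
sp7 eats sp8 → level 3.
No prey of sp7 is below level 2, so 3 is the minimum.

Trophic level 3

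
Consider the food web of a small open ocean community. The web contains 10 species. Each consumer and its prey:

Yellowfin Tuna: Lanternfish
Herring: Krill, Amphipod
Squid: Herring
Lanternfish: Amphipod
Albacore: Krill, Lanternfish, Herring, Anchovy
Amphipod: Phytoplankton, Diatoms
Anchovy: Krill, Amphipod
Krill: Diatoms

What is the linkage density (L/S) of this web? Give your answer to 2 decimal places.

L/S = 1.40

There are L = 14 links among S = 10 species.
L/S = 14/10 = 1.4000 ≈ 1.40.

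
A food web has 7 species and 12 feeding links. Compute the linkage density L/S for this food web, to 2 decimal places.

L/S = 1.71

There are L = 12 links among S = 7 species.
L/S = 12/7 = 1.7143 ≈ 1.71.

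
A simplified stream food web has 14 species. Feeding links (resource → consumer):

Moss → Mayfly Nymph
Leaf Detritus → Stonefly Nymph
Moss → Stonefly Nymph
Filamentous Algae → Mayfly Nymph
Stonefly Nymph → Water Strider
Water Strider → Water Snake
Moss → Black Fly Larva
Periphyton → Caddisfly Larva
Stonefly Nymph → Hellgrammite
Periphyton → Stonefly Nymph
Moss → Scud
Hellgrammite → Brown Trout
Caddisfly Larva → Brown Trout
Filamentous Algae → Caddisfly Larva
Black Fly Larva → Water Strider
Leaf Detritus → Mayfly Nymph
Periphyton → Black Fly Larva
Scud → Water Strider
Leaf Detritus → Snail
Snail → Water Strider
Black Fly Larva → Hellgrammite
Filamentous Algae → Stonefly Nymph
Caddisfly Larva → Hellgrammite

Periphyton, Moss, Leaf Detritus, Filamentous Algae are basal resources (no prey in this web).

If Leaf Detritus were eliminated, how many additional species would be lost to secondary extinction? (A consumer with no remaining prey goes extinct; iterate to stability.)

Remove Leaf Detritus.
Round 1: Snail (all prey gone) → extinct.
No further losses. Total secondary extinctions: 1.

1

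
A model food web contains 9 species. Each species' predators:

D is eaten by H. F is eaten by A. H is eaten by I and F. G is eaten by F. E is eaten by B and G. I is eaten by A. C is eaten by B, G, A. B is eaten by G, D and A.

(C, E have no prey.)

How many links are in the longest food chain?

One longest chain: C → B → D → H → F → A.
It has 6 species and 5 links.

5 links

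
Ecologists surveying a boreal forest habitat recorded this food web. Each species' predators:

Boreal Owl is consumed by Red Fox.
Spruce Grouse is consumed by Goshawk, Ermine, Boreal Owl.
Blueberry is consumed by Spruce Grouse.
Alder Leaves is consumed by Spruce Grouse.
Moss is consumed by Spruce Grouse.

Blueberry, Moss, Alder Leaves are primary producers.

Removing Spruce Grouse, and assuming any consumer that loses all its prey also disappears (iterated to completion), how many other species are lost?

4

Remove Spruce Grouse.
Round 1: Ermine (all prey gone), Boreal Owl (all prey gone), Goshawk (all prey gone) → extinct.
Round 2: Red Fox (all prey gone) → extinct.
No further losses. Total secondary extinctions: 4.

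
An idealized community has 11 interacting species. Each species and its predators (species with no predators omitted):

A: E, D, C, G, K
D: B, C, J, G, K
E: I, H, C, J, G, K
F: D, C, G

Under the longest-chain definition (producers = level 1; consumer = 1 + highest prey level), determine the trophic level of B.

A is a producer → level 1.
D eats A (level 1); other prey at levels: F 1 → level 2.
B eats D → level 3.

Trophic level 3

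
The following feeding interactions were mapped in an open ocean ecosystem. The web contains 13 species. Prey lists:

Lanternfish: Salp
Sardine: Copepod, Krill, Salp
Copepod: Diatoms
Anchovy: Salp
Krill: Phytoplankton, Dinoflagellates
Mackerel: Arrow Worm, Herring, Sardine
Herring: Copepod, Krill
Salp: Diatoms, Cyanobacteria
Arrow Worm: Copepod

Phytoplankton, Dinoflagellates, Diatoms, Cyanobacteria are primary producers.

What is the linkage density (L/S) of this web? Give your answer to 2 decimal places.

There are L = 16 links among S = 13 species.
L/S = 16/13 = 1.2308 ≈ 1.23.

L/S = 1.23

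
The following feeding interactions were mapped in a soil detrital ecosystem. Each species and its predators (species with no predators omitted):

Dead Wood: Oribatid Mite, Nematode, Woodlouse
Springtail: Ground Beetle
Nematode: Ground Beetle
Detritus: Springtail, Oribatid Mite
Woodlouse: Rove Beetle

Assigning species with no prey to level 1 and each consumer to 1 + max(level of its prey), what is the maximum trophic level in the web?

Basal resources (level 1): Detritus, Dead Wood.
Dead Wood → Woodlouse → Rove Beetle gives Rove Beetle level 3.
No species has a prey at level 3, so no species reaches level 4.

3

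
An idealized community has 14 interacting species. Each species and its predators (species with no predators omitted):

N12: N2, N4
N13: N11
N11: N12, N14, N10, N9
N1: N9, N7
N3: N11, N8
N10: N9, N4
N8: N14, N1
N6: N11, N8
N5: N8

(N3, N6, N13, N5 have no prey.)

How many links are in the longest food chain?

3 links

One longest chain: N3 → N11 → N12 → N2.
It has 4 species and 3 links.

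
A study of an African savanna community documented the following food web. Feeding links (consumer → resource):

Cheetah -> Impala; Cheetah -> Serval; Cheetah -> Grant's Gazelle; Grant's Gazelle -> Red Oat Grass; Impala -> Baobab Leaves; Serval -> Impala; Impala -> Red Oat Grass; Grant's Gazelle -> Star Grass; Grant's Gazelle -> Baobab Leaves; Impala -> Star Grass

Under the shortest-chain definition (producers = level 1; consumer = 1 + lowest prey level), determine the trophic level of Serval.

Red Oat Grass is a producer → level 1.
Impala eats Red Oat Grass → level 2.
Serval eats Impala → level 3.
No prey of Serval is below level 2, so 3 is the minimum.

Trophic level 3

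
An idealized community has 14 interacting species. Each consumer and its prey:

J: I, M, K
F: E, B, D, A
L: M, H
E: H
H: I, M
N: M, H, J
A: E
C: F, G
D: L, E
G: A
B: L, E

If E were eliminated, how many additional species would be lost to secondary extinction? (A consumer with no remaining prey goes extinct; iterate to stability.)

Remove E.
Round 1: A (all prey gone) → extinct.
Round 2: G (all prey gone) → extinct.
No further losses. Total secondary extinctions: 2.

2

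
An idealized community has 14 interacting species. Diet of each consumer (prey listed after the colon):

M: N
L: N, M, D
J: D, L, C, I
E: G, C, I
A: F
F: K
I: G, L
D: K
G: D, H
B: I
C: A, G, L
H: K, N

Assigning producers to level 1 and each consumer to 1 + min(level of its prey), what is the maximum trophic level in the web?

4

Producers (level 1): K, N.
Following each consumer down to its lowest-level prey: N → L → I → B (levels 1 through 4).
All prey of B (I 3) are at level 3 or above, so B is at level 1 + 3 = 4.
Every consumer has at least one prey at level 3 or below, so none exceeds level 4.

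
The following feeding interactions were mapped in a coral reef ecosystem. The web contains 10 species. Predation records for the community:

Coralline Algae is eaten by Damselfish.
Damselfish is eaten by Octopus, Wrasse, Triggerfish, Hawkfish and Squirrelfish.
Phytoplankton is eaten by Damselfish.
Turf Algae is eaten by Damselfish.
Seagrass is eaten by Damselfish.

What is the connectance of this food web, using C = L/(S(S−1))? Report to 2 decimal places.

C = 0.10

The web has S = 10 species and L = 9 feeding links.
C = L / (S(S−1)) = 9 / 90 = 0.1000 ≈ 0.10.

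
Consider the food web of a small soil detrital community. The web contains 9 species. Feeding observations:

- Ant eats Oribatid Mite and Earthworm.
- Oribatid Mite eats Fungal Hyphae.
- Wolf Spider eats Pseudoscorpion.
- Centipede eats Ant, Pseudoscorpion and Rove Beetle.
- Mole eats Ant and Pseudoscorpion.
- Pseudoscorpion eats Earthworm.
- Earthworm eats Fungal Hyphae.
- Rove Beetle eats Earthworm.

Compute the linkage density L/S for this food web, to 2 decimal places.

There are L = 12 links among S = 9 species.
L/S = 12/9 = 1.3333 ≈ 1.33.

L/S = 1.33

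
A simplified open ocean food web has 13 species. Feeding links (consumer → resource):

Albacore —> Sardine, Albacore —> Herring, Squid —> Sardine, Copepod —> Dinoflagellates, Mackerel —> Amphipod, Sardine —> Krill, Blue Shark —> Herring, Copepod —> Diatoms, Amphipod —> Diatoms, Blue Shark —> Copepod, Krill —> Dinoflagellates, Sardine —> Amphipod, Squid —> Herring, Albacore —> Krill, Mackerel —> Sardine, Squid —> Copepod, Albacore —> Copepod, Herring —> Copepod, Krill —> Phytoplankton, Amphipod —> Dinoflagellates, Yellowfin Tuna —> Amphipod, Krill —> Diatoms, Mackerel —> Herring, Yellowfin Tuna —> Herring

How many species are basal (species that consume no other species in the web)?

Basal species (no prey listed): Phytoplankton, Dinoflagellates, Diatoms.
Count: 3.

3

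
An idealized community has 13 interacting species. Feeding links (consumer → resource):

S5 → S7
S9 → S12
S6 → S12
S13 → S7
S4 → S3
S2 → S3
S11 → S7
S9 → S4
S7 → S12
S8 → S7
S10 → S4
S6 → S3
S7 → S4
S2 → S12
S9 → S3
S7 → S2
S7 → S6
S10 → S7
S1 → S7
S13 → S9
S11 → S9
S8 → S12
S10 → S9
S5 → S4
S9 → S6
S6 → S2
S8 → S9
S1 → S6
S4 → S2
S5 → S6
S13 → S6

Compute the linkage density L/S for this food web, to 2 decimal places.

L/S = 2.38

There are L = 31 links among S = 13 species.
L/S = 31/13 = 2.3846 ≈ 2.38.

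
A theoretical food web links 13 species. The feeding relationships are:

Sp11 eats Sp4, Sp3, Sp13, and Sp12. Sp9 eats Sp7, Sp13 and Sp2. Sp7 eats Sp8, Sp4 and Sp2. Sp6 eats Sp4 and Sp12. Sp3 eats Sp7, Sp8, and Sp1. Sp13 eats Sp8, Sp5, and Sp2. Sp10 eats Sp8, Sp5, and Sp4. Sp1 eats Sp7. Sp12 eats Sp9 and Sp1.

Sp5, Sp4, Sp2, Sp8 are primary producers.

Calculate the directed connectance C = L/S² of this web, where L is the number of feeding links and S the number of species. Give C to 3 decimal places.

The web has S = 13 species and L = 24 feeding links.
C = L / S² = 24 / 169 = 0.1420 ≈ 0.142.

C = 0.142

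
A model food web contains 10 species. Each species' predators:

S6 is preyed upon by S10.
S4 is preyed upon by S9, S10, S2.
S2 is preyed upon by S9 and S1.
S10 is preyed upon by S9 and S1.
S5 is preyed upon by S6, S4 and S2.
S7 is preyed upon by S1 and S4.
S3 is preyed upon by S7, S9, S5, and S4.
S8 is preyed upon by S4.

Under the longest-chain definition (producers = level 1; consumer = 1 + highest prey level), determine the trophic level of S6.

S3 is a producer → level 1.
S5 eats S3 → level 2.
S6 eats S5 → level 3.

Trophic level 3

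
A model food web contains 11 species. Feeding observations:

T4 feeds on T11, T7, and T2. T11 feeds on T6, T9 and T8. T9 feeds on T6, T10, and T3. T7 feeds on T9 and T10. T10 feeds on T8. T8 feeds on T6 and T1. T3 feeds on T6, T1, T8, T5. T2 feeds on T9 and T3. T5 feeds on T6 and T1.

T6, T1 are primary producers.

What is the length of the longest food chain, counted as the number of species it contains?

One longest chain: T6 → T5 → T3 → T9 → T7 → T4.
It has 6 species and 5 links.

6 species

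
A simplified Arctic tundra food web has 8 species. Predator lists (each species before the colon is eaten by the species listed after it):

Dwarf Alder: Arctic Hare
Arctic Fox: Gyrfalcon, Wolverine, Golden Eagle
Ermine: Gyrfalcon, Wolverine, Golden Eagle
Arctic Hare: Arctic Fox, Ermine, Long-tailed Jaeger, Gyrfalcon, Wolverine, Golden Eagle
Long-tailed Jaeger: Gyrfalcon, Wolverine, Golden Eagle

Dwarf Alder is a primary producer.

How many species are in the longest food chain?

One longest chain: Dwarf Alder → Arctic Hare → Arctic Fox → Gyrfalcon.
It has 4 species and 3 links.

4 species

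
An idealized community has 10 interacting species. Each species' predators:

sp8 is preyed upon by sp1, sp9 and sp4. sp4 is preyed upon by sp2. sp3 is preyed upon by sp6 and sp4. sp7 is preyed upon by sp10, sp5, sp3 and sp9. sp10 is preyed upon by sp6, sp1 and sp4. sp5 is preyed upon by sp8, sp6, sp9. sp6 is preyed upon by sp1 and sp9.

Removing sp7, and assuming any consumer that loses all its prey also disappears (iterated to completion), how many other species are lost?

9

Remove sp7.
Round 1: sp3 (all prey gone), sp10 (all prey gone), sp5 (all prey gone) → extinct.
Round 2: sp8 (all prey gone), sp6 (all prey gone) → extinct.
Round 3: sp9 (all prey gone), sp1 (all prey gone), sp4 (all prey gone) → extinct.
Round 4: sp2 (all prey gone) → extinct.
No further losses. Total secondary extinctions: 9.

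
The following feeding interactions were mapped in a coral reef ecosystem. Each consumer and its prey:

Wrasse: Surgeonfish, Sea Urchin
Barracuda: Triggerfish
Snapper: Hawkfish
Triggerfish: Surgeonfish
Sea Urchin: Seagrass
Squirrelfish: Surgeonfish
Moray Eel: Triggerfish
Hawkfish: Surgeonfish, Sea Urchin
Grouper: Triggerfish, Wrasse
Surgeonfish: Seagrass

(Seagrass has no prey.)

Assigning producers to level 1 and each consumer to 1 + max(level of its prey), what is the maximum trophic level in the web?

4

Producers (level 1): Seagrass.
Seagrass → Surgeonfish → Hawkfish → Snapper gives Snapper level 4.
No species has a prey at level 4, so no species reaches level 5.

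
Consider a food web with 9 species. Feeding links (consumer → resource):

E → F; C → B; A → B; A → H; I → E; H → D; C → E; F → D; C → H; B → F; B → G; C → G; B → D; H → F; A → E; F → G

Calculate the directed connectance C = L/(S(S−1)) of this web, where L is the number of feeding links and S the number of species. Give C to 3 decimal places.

C = 0.222

The web has S = 9 species and L = 16 feeding links.
C = L / (S(S−1)) = 16 / 72 = 0.2222 ≈ 0.222.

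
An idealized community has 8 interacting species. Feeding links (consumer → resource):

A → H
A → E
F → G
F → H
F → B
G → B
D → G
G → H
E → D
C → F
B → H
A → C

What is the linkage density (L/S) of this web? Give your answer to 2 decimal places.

L/S = 1.50

There are L = 12 links among S = 8 species.
L/S = 12/8 = 1.5000 ≈ 1.50.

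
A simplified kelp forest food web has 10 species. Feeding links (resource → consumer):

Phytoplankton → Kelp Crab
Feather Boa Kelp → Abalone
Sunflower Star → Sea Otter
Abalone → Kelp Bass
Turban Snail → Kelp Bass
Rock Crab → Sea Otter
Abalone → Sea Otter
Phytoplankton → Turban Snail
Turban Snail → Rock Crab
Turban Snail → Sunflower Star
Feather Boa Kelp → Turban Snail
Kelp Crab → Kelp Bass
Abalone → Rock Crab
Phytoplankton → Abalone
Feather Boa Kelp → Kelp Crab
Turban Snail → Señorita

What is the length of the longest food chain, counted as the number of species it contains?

4 species

One longest chain: Feather Boa Kelp → Turban Snail → Sunflower Star → Sea Otter.
It has 4 species and 3 links.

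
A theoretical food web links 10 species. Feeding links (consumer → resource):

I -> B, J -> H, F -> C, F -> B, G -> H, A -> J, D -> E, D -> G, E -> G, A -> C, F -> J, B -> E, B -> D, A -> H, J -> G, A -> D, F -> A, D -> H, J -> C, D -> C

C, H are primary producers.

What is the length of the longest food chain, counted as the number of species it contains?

6 species

One longest chain: H → G → E → D → A → F.
It has 6 species and 5 links.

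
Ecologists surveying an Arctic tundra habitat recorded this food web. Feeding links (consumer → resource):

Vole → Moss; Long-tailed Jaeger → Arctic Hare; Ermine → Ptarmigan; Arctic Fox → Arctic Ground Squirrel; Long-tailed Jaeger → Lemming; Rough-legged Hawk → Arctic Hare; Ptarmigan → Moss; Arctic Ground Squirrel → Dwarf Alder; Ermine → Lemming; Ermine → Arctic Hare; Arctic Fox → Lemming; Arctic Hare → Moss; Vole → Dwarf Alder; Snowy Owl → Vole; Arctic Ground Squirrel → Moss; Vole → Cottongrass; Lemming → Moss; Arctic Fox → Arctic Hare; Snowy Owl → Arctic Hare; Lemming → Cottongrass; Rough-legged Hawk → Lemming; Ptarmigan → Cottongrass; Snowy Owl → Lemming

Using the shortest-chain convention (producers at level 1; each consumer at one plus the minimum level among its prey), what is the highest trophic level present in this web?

Producers (level 1): Cottongrass, Dwarf Alder, Moss.
Following each consumer down to its lowest-level prey: Cottongrass → Ptarmigan → Ermine (levels 1 through 3).
All prey of Ermine (Ptarmigan 2, Lemming 2, Arctic Hare 2) are at level 2 or above, so Ermine is at level 1 + 2 = 3.
Every consumer has at least one prey at level 2 or below, so none exceeds level 3.

3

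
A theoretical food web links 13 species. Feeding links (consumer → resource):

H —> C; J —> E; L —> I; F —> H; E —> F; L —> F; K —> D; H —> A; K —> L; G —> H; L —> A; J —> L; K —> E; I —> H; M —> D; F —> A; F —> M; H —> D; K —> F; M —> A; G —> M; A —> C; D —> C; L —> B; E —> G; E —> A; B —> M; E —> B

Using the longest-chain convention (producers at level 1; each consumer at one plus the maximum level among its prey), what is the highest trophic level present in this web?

Producers (level 1): C.
C → A → M → G → E → K gives K level 6.
No species has a prey at level 6, so no species reaches level 7.

6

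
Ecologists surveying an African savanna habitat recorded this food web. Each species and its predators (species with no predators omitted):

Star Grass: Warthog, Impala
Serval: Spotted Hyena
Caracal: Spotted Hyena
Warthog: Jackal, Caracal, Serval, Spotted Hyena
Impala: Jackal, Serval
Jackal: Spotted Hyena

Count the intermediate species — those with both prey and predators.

5

Intermediate species (has both prey and predators): Warthog, Impala, Jackal, Caracal, Serval.
Count: 5.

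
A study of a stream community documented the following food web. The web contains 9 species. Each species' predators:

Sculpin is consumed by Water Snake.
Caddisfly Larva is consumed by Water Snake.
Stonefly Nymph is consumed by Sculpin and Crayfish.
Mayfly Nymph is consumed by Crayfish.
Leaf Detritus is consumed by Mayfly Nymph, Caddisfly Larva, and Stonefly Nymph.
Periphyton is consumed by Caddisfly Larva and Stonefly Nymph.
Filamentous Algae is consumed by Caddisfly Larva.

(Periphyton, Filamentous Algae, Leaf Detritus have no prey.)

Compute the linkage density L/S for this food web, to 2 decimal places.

L/S = 1.22

There are L = 11 links among S = 9 species.
L/S = 11/9 = 1.2222 ≈ 1.22.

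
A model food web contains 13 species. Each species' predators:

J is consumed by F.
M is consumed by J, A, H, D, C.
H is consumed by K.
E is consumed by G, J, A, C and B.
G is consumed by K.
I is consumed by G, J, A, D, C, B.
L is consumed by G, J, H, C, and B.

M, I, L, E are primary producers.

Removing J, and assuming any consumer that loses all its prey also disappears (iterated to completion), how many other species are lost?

Remove J.
Round 1: F (all prey gone) → extinct.
No further losses. Total secondary extinctions: 1.

1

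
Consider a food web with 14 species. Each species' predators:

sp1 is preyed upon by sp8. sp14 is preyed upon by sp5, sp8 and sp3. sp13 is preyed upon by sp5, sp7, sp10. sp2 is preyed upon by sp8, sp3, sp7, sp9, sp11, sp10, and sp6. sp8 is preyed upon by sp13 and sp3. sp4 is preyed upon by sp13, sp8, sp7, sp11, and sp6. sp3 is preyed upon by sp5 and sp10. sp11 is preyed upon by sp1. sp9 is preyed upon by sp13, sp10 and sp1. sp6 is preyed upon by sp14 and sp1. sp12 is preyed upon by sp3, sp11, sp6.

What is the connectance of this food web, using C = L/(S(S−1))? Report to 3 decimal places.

The web has S = 14 species and L = 32 feeding links.
C = L / (S(S−1)) = 32 / 182 = 0.1758 ≈ 0.176.

C = 0.176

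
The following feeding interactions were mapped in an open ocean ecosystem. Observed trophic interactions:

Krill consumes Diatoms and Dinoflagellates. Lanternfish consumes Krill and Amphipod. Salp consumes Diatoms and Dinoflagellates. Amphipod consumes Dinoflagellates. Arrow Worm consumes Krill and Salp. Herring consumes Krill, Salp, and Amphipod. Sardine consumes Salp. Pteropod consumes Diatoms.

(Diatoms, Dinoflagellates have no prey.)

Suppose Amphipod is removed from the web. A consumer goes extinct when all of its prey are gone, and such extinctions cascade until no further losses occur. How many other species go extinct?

0

Remove Amphipod.
Every predator of it retains at least one other prey: Lanternfish still has Krill; Herring still has Krill, Salp.
No consumer loses all prey, so no secondary extinctions occur.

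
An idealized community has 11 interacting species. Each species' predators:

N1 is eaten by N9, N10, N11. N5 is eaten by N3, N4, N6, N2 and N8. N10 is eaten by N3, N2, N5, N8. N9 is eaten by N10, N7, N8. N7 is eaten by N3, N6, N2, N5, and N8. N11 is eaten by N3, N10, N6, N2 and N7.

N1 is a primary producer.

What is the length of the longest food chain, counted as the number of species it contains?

One longest chain: N1 → N11 → N10 → N5 → N3.
It has 5 species and 4 links.

5 species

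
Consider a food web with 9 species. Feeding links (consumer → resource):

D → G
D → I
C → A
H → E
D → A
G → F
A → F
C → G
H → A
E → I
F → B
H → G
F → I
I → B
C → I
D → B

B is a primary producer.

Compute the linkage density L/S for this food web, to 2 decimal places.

There are L = 16 links among S = 9 species.
L/S = 16/9 = 1.7778 ≈ 1.78.

L/S = 1.78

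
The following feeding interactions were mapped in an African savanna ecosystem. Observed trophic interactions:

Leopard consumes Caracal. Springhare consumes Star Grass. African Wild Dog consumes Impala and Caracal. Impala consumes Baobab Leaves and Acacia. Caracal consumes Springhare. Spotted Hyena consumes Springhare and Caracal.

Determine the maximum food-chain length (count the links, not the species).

One longest chain: Star Grass → Springhare → Caracal → Leopard.
It has 4 species and 3 links.

3 links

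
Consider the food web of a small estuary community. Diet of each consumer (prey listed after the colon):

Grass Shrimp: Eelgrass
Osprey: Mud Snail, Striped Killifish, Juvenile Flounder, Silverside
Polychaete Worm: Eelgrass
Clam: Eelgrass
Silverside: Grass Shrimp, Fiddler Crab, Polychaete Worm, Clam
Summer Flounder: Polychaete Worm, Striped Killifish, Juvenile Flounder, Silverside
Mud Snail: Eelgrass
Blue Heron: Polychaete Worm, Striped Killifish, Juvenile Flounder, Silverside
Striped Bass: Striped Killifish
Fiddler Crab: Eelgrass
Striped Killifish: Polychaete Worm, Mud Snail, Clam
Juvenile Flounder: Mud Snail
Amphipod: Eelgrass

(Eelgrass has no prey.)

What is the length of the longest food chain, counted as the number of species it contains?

One longest chain: Eelgrass → Mud Snail → Juvenile Flounder → Summer Flounder.
It has 4 species and 3 links.

4 species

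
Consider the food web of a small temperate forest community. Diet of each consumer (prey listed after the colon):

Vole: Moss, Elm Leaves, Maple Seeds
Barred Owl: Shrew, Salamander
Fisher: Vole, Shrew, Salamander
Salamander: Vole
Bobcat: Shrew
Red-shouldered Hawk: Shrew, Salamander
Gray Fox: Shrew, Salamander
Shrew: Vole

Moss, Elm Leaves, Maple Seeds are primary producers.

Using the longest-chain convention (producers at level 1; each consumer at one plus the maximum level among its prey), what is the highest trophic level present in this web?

Producers (level 1): Moss, Elm Leaves, Maple Seeds.
Moss → Vole → Shrew → Fisher gives Fisher level 4.
No species has a prey at level 4, so no species reaches level 5.

4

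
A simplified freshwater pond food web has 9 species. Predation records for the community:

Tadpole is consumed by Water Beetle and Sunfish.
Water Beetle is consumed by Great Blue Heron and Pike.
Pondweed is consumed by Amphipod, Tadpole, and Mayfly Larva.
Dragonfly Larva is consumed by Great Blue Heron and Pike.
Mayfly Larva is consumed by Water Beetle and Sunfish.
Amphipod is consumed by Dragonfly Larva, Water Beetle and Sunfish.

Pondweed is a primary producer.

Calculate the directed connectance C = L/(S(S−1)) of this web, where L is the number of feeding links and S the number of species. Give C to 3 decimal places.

C = 0.194

The web has S = 9 species and L = 14 feeding links.
C = L / (S(S−1)) = 14 / 72 = 0.1944 ≈ 0.194.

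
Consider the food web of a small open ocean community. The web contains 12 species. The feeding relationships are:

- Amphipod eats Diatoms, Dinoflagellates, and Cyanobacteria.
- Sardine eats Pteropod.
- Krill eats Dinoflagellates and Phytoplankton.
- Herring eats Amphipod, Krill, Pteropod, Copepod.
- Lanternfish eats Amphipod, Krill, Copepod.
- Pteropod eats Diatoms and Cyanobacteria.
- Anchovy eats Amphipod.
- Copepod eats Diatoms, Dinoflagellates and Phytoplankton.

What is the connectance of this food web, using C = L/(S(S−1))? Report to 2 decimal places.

The web has S = 12 species and L = 19 feeding links.
C = L / (S(S−1)) = 19 / 132 = 0.1439 ≈ 0.14.

C = 0.14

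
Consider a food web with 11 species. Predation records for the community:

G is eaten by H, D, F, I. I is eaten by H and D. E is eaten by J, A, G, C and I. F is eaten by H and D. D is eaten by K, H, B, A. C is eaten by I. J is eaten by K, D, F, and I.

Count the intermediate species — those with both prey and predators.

Intermediate species (has both prey and predators): G, C, J, F, I, D.
Count: 6.

6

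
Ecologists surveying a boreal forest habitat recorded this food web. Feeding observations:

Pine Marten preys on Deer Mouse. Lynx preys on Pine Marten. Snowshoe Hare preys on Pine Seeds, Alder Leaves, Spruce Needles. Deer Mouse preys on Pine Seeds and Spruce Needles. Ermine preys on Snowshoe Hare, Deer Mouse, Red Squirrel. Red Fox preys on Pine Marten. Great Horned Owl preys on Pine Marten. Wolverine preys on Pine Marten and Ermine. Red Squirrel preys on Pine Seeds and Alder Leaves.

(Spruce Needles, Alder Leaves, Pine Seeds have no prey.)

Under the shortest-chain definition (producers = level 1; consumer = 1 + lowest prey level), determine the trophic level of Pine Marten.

Trophic level 3

Spruce Needles is a producer → level 1.
Deer Mouse eats Spruce Needles → level 2.
Pine Marten eats Deer Mouse → level 3.
No prey of Pine Marten is below level 2, so 3 is the minimum.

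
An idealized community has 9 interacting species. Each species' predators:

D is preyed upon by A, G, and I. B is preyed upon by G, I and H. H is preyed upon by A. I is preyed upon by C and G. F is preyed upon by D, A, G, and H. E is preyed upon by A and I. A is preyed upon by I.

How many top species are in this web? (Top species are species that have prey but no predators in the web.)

2

Top species (has prey, but nothing eats it): G, C.
Count: 2.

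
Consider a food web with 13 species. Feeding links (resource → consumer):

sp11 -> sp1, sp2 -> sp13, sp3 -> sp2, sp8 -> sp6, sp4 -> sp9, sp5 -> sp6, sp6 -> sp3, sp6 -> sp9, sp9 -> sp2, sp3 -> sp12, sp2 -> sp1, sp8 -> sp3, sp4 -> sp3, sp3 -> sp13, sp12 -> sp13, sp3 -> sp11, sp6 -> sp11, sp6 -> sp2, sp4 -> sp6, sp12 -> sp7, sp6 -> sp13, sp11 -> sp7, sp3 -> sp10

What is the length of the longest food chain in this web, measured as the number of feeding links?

4 links

One longest chain: sp8 → sp6 → sp3 → sp12 → sp13.
It has 5 species and 4 links.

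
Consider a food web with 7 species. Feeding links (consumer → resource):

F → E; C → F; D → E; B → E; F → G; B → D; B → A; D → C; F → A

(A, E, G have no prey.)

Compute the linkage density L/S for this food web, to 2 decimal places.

L/S = 1.29

There are L = 9 links among S = 7 species.
L/S = 9/7 = 1.2857 ≈ 1.29.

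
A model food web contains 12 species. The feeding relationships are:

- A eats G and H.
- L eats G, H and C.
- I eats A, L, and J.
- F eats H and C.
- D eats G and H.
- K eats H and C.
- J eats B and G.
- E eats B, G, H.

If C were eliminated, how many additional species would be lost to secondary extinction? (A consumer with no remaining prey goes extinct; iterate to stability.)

Remove C.
Every predator of it retains at least one other prey: K still has H; L still has H, G; F still has H.
No consumer loses all prey, so no secondary extinctions occur.

0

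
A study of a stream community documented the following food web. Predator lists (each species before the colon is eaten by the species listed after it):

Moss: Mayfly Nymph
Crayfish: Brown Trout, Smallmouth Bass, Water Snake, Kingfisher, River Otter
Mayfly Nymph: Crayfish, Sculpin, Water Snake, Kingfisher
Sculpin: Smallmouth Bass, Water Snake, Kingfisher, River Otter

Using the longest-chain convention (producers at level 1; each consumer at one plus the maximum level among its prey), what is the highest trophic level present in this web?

4

Producers (level 1): Moss.
Moss → Mayfly Nymph → Crayfish → River Otter gives River Otter level 4.
No species has a prey at level 4, so no species reaches level 5.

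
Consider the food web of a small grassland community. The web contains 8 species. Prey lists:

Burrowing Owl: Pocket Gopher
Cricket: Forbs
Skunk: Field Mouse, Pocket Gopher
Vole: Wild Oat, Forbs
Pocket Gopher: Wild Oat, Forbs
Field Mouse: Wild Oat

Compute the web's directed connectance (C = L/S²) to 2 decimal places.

C = 0.14

The web has S = 8 species and L = 9 feeding links.
C = L / S² = 9 / 64 = 0.1406 ≈ 0.14.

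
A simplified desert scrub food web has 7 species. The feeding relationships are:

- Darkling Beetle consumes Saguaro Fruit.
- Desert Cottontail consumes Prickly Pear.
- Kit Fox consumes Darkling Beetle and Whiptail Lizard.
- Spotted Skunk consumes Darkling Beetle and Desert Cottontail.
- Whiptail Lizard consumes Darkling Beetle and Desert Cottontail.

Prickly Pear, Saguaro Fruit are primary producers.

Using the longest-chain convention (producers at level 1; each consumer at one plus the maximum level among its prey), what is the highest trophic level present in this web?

Producers (level 1): Prickly Pear, Saguaro Fruit.
Saguaro Fruit → Darkling Beetle → Whiptail Lizard → Kit Fox gives Kit Fox level 4.
No species has a prey at level 4, so no species reaches level 5.

4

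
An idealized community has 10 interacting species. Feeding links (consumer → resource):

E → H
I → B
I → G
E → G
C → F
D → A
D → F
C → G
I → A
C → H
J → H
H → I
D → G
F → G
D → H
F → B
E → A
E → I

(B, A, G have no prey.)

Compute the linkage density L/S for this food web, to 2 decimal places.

There are L = 18 links among S = 10 species.
L/S = 18/10 = 1.8000 ≈ 1.80.

L/S = 1.80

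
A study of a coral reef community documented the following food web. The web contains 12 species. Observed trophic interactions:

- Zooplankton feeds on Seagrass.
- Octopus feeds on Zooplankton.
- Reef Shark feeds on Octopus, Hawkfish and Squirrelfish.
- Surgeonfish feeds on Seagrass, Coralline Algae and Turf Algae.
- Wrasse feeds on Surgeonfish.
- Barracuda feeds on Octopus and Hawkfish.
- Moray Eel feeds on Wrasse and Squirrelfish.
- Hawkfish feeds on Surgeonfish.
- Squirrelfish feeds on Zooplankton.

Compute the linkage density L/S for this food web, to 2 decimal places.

L/S = 1.25

There are L = 15 links among S = 12 species.
L/S = 15/12 = 1.2500 ≈ 1.25.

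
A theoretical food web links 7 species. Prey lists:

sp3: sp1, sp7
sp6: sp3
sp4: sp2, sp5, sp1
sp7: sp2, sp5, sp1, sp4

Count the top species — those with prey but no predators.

1

Top species (has prey, but nothing eats it): sp6.
Count: 1.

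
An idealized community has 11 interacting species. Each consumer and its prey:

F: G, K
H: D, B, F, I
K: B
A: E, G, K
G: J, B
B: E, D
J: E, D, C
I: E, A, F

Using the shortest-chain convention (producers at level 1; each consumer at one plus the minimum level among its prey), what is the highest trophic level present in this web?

Producers (level 1): E, D, C.
Following each consumer down to its lowest-level prey: E → J → G → F (levels 1 through 4).
All prey of F (G 3, K 3) are at level 3 or above, so F is at level 1 + 3 = 4.
Every consumer has at least one prey at level 3 or below, so none exceeds level 4.

4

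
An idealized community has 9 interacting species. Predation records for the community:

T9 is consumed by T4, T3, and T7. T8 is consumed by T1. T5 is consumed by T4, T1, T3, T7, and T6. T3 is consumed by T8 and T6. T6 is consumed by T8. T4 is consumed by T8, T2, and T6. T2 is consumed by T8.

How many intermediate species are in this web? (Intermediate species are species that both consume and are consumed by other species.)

Intermediate species (has both prey and predators): T4, T3, T2, T6, T8.
Count: 5.

5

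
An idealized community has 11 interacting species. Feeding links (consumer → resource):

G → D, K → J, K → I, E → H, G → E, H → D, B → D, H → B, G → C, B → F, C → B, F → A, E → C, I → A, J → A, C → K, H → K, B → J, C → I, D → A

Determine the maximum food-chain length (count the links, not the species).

5 links

One longest chain: A → I → K → C → E → G.
It has 6 species and 5 links.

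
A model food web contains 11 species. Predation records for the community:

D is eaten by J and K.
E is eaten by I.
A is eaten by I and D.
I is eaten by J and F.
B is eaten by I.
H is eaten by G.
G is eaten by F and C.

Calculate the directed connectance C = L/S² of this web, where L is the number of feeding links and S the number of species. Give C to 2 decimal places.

C = 0.09

The web has S = 11 species and L = 11 feeding links.
C = L / S² = 11 / 121 = 0.0909 ≈ 0.09.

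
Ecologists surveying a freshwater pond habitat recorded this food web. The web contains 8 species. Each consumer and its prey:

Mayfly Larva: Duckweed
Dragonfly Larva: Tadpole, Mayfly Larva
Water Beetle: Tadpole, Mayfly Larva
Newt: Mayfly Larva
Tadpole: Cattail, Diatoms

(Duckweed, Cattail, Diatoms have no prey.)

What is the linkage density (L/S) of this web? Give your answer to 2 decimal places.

L/S = 1.00

There are L = 8 links among S = 8 species.
L/S = 8/8 = 1.0000 ≈ 1.00.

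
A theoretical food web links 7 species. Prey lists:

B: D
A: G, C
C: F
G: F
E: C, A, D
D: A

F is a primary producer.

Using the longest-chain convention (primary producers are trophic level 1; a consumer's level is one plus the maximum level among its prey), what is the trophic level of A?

Trophic level 3

F is a producer → level 1.
G eats F → level 2.
A eats G (level 2); other prey at levels: C 2 → level 3.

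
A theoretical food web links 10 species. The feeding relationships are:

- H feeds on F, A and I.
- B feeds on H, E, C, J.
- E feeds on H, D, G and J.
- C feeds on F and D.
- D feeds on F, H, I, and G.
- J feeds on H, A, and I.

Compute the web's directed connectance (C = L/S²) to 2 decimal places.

C = 0.20

The web has S = 10 species and L = 20 feeding links.
C = L / S² = 20 / 100 = 0.2000 ≈ 0.20.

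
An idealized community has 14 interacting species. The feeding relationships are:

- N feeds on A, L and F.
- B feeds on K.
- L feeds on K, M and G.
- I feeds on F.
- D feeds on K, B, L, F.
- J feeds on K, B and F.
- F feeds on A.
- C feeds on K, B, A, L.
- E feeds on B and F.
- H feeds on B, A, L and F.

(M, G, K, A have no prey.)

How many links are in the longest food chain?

One longest chain: K → B → D.
It has 3 species and 2 links.

2 links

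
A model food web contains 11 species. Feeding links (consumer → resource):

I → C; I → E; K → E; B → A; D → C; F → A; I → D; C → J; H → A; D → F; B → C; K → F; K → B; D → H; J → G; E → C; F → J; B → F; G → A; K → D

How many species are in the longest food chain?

6 species

One longest chain: A → G → J → F → D → K.
It has 6 species and 5 links.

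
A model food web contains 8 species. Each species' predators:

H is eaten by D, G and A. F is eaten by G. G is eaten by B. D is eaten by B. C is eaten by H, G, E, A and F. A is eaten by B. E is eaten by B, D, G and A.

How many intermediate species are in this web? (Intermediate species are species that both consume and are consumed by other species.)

Intermediate species (has both prey and predators): E, H, F, D, G, A.
Count: 6.

6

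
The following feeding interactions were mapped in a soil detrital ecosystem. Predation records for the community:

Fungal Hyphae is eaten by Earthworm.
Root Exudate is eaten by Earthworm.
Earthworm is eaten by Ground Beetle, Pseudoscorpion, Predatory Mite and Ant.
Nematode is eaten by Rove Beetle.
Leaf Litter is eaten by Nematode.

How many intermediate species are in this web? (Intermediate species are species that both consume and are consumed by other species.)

2

Intermediate species (has both prey and predators): Earthworm, Nematode.
Count: 2.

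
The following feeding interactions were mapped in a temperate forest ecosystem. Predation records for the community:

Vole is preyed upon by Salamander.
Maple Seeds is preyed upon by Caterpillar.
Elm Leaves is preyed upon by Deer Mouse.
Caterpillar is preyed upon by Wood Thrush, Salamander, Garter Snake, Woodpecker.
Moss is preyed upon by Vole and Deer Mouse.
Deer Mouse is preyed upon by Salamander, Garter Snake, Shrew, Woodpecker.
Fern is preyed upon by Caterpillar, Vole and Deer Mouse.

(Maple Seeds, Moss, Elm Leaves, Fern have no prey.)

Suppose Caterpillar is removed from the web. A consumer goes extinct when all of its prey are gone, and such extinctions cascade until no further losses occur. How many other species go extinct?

1

Remove Caterpillar.
Round 1: Wood Thrush (all prey gone) → extinct.
No further losses. Total secondary extinctions: 1.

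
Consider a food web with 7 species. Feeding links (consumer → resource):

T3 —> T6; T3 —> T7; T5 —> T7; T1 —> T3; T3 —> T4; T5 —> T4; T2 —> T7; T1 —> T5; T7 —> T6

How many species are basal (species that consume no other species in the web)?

2

Basal species (no prey listed): T6, T4.
Count: 2.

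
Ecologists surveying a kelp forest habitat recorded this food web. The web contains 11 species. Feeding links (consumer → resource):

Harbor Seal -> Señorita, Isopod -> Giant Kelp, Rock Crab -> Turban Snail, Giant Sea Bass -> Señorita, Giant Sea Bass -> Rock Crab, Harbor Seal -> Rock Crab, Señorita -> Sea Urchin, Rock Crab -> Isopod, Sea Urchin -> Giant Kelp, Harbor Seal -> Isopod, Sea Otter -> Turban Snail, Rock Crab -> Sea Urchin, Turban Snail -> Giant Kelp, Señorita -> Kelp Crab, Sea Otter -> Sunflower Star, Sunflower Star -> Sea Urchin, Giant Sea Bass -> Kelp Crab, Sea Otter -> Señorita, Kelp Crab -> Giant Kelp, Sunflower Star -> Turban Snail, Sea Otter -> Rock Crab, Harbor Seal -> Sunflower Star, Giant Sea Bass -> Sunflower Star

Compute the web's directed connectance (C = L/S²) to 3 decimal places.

C = 0.190

The web has S = 11 species and L = 23 feeding links.
C = L / S² = 23 / 121 = 0.1901 ≈ 0.190.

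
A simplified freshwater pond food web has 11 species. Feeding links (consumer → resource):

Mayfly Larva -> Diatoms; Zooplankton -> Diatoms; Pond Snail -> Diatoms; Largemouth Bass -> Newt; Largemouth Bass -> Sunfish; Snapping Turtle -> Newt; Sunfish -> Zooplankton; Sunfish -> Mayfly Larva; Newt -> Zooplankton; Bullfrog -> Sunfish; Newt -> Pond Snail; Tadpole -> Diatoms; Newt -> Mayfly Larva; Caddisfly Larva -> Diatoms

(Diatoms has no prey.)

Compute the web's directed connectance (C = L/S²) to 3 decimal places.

The web has S = 11 species and L = 14 feeding links.
C = L / S² = 14 / 121 = 0.1157 ≈ 0.116.

C = 0.116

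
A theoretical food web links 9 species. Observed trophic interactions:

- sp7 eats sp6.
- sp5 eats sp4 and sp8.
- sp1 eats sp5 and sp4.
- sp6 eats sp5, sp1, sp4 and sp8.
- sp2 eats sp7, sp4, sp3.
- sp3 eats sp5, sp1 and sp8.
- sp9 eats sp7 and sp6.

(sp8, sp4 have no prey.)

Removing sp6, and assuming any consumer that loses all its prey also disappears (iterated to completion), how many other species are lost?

Remove sp6.
Round 1: sp7 (all prey gone) → extinct.
Round 2: sp9 (all prey gone) → extinct.
No further losses. Total secondary extinctions: 2.

2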